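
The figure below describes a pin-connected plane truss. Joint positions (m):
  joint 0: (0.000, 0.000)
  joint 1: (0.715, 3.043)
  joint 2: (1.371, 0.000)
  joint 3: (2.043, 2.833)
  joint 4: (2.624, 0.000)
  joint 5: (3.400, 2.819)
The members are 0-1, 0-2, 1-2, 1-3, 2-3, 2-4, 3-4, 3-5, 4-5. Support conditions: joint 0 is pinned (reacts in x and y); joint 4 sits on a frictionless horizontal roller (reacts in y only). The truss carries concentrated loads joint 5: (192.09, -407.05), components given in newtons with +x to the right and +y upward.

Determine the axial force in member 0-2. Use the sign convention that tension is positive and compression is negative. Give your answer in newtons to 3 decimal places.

N=6 nodes, M=9 members, R=3 reactions → 2N=12, M+R=12
member 0 (0-1): L=3.1259, (cx,cy)=(0.2287,0.9735)
member 1 (0-2): L=1.3710, (cx,cy)=(1.0000,0.0000)
member 2 (1-2): L=3.1129, (cx,cy)=(0.2107,-0.9775)
member 3 (1-3): L=1.3445, (cx,cy)=(0.9877,-0.1562)
member 4 (2-3): L=2.9116, (cx,cy)=(0.2308,0.9730)
member 5 (2-4): L=1.2530, (cx,cy)=(1.0000,0.0000)
member 6 (3-4): L=2.8920, (cx,cy)=(0.2009,-0.9796)
member 7 (3-5): L=1.3571, (cx,cy)=(0.9999,-0.0103)
member 8 (4-5): L=2.9239, (cx,cy)=(0.2654,0.9641)
solve A·x = −loads:
  F[0-1] = +335.6409 N (tension)
  F[0-2] = +115.3168 N (tension)
  F[1-2] = -358.9029 N (compression)
  F[1-3] = +154.3006 N (tension)
  F[2-3] = +360.5782 N (tension)
  F[2-4] = -43.5383 N (compression)
  F[3-4] = -336.7371 N (compression)
  F[3-5] = +303.2955 N (tension)
  F[4-5] = -418.9455 N (compression)
  Rx@0 = -192.0900 N
  Ry@0 = -326.7426 N
  Ry@4 = +733.7926 N

115.317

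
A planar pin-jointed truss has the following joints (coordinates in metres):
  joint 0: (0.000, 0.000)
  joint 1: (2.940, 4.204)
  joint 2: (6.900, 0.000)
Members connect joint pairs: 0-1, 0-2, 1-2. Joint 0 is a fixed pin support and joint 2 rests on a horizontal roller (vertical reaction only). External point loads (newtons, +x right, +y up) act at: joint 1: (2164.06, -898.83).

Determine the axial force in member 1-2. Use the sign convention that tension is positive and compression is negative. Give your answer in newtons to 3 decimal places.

N=3 nodes, M=3 members, R=3 reactions → 2N=6, M+R=6
member 0 (0-1): L=5.1300, (cx,cy)=(0.5731,0.8195)
member 1 (0-2): L=6.9000, (cx,cy)=(1.0000,0.0000)
member 2 (1-2): L=5.7754, (cx,cy)=(0.6857,-0.7279)
solve A·x = −loads:
  F[0-1] = +979.4627 N (tension)
  F[0-2] = +1602.7339 N (tension)
  F[1-2] = -2337.4811 N (compression)
  Rx@0 = -2164.0600 N
  Ry@0 = -802.6582 N
  Ry@2 = +1701.4882 N

-2337.481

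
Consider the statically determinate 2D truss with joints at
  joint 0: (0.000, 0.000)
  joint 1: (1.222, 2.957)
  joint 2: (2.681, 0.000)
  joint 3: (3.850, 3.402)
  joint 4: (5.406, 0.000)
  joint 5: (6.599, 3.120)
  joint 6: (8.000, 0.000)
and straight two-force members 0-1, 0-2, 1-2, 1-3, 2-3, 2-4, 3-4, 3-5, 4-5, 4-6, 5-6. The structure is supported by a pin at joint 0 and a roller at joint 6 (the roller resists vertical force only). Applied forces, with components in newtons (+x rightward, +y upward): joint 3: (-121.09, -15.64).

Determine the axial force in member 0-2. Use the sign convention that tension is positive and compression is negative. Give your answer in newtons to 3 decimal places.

-96.457

N=7 nodes, M=11 members, R=3 reactions → 2N=14, M+R=14
member 0 (0-1): L=3.1996, (cx,cy)=(0.3819,0.9242)
member 1 (0-2): L=2.6810, (cx,cy)=(1.0000,0.0000)
member 2 (1-2): L=3.2974, (cx,cy)=(0.4425,-0.8968)
member 3 (1-3): L=2.6654, (cx,cy)=(0.9860,0.1670)
member 4 (2-3): L=3.5972, (cx,cy)=(0.3250,0.9457)
member 5 (2-4): L=2.7250, (cx,cy)=(1.0000,0.0000)
member 6 (3-4): L=3.7410, (cx,cy)=(0.4159,-0.9094)
member 7 (3-5): L=2.7634, (cx,cy)=(0.9948,-0.1020)
member 8 (4-5): L=3.3403, (cx,cy)=(0.3572,0.9340)
member 9 (4-6): L=2.5940, (cx,cy)=(1.0000,0.0000)
member 10 (5-6): L=3.4201, (cx,cy)=(0.4096,-0.9122)
solve A·x = −loads:
  F[0-1] = -64.4961 N (compression)
  F[0-2] = -96.4571 N (compression)
  F[1-2] = +57.0499 N (tension)
  F[1-3] = -50.5861 N (compression)
  F[2-3] = -54.0974 N (compression)
  F[2-4] = -53.6338 N (compression)
  F[3-4] = +44.3795 N (tension)
  F[3-5] = +35.3593 N (tension)
  F[4-5] = -43.2082 N (compression)
  F[4-6] = -19.7428 N (compression)
  F[5-6] = +48.1960 N (tension)
  Rx@0 = +121.0900 N
  Ry@0 = +59.6068 N
  Ry@6 = -43.9668 N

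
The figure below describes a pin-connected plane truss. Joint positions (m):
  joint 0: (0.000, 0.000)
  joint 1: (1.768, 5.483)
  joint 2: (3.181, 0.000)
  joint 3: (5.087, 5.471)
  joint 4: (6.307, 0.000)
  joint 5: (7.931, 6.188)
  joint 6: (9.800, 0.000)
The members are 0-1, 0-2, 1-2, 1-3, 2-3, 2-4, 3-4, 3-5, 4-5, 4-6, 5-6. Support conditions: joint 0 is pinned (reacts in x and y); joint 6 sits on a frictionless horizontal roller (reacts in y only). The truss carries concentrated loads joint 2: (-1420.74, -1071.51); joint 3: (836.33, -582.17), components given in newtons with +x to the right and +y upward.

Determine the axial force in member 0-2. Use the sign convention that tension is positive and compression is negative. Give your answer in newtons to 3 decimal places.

-411.322

N=7 nodes, M=11 members, R=3 reactions → 2N=14, M+R=14
member 0 (0-1): L=5.7610, (cx,cy)=(0.3069,0.9517)
member 1 (0-2): L=3.1810, (cx,cy)=(1.0000,0.0000)
member 2 (1-2): L=5.6621, (cx,cy)=(0.2496,-0.9684)
member 3 (1-3): L=3.3190, (cx,cy)=(1.0000,-0.0036)
member 4 (2-3): L=5.7935, (cx,cy)=(0.3290,0.9443)
member 5 (2-4): L=3.1260, (cx,cy)=(1.0000,0.0000)
member 6 (3-4): L=5.6054, (cx,cy)=(0.2176,-0.9760)
member 7 (3-5): L=2.9330, (cx,cy)=(0.9697,0.2445)
member 8 (4-5): L=6.3976, (cx,cy)=(0.2538,0.9672)
member 9 (4-6): L=3.4930, (cx,cy)=(1.0000,0.0000)
member 10 (5-6): L=6.4641, (cx,cy)=(0.2891,-0.9573)
solve A·x = −loads:
  F[0-1] = -564.0051 N (compression)
  F[0-2] = -411.3218 N (compression)
  F[1-2] = +555.4908 N (tension)
  F[1-3] = -311.7142 N (compression)
  F[2-3] = +565.0483 N (tension)
  F[2-4] = +962.1473 N (tension)
  F[3-4] = -1318.7116 N (compression)
  F[3-5] = -696.2571 N (compression)
  F[4-5] = +1330.6860 N (tension)
  F[4-6] = +337.3416 N (tension)
  F[5-6] = -1166.7241 N (compression)
  Rx@0 = +584.4100 N
  Ry@0 = +536.7888 N
  Ry@6 = +1116.8912 N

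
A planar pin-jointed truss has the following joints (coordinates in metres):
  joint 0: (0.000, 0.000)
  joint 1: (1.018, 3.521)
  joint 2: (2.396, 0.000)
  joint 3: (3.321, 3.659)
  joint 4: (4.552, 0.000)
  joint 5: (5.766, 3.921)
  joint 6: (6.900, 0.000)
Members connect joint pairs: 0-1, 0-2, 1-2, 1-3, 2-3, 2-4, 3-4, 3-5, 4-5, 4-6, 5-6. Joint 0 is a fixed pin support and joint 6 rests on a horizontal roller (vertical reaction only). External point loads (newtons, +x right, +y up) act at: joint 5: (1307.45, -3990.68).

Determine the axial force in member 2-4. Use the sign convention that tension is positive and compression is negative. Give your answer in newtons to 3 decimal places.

1228.384

N=7 nodes, M=11 members, R=3 reactions → 2N=14, M+R=14
member 0 (0-1): L=3.6652, (cx,cy)=(0.2777,0.9607)
member 1 (0-2): L=2.3960, (cx,cy)=(1.0000,0.0000)
member 2 (1-2): L=3.7810, (cx,cy)=(0.3644,-0.9312)
member 3 (1-3): L=2.3071, (cx,cy)=(0.9982,0.0598)
member 4 (2-3): L=3.7741, (cx,cy)=(0.2451,0.9695)
member 5 (2-4): L=2.1560, (cx,cy)=(1.0000,0.0000)
member 6 (3-4): L=3.8605, (cx,cy)=(0.3189,-0.9478)
member 7 (3-5): L=2.4590, (cx,cy)=(0.9943,0.1065)
member 8 (4-5): L=4.1046, (cx,cy)=(0.2958,0.9553)
member 9 (4-6): L=2.3480, (cx,cy)=(1.0000,0.0000)
member 10 (5-6): L=4.0817, (cx,cy)=(0.2778,-0.9606)
solve A·x = −loads:
  F[0-1] = +90.6810 N (tension)
  F[0-2] = +1282.2637 N (tension)
  F[1-2] = -89.8199 N (compression)
  F[1-3] = +58.0250 N (tension)
  F[2-3] = +86.2737 N (tension)
  F[2-4] = +1228.3840 N (tension)
  F[3-4] = -80.0847 N (compression)
  F[3-5] = +105.2014 N (tension)
  F[4-5] = +79.4590 N (tension)
  F[4-6] = +1179.3464 N (tension)
  F[5-6] = -4244.9092 N (compression)
  Rx@0 = -1307.4500 N
  Ry@0 = -87.1131 N
  Ry@6 = +4077.7931 N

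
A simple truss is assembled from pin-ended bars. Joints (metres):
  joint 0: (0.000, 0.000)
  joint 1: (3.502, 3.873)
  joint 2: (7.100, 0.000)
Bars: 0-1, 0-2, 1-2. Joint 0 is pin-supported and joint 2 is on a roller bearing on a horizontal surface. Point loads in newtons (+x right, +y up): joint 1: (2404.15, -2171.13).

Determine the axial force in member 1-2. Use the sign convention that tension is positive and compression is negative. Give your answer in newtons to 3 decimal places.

-3251.718

N=3 nodes, M=3 members, R=3 reactions → 2N=6, M+R=6
member 0 (0-1): L=5.2215, (cx,cy)=(0.6707,0.7417)
member 1 (0-2): L=7.1000, (cx,cy)=(1.0000,0.0000)
member 2 (1-2): L=5.2864, (cx,cy)=(0.6806,-0.7326)
solve A·x = −loads:
  F[0-1] = +284.7411 N (tension)
  F[0-2] = +2213.1777 N (tension)
  F[1-2] = -3251.7180 N (compression)
  Rx@0 = -2404.1500 N
  Ry@0 = -211.2038 N
  Ry@2 = +2382.3338 N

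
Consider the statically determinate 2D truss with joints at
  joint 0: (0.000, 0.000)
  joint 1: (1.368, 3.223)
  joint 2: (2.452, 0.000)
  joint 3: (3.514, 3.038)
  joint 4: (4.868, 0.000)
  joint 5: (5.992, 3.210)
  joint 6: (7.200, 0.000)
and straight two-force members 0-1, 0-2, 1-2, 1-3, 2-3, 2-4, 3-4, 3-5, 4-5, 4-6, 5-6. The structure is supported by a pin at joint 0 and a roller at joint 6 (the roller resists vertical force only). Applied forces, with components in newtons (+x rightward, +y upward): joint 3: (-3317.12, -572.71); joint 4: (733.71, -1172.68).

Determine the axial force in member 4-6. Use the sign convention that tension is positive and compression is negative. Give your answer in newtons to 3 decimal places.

-123.157

N=7 nodes, M=11 members, R=3 reactions → 2N=14, M+R=14
member 0 (0-1): L=3.5013, (cx,cy)=(0.3907,0.9205)
member 1 (0-2): L=2.4520, (cx,cy)=(1.0000,0.0000)
member 2 (1-2): L=3.4004, (cx,cy)=(0.3188,-0.9478)
member 3 (1-3): L=2.1540, (cx,cy)=(0.9963,-0.0859)
member 4 (2-3): L=3.2183, (cx,cy)=(0.3300,0.9440)
member 5 (2-4): L=2.4160, (cx,cy)=(1.0000,0.0000)
member 6 (3-4): L=3.3261, (cx,cy)=(0.4071,-0.9134)
member 7 (3-5): L=2.4840, (cx,cy)=(0.9976,0.0692)
member 8 (4-5): L=3.4011, (cx,cy)=(0.3305,0.9438)
member 9 (4-6): L=2.3320, (cx,cy)=(1.0000,0.0000)
member 10 (5-6): L=3.4298, (cx,cy)=(0.3522,-0.9359)
solve A·x = −loads:
  F[0-1] = -2251.6286 N (compression)
  F[0-2] = -1703.6735 N (compression)
  F[1-2] = +2334.4422 N (tension)
  F[1-3] = -1629.9450 N (compression)
  F[2-3] = -2343.9452 N (compression)
  F[2-4] = -186.0083 N (compression)
  F[3-4] = +1660.6909 N (tension)
  F[3-5] = +244.2594 N (tension)
  F[4-5] = -364.6674 N (compression)
  F[4-6] = -123.1573 N (compression)
  F[5-6] = +349.6706 N (tension)
  Rx@0 = +2583.4100 N
  Ry@0 = +2072.6541 N
  Ry@6 = -327.2641 N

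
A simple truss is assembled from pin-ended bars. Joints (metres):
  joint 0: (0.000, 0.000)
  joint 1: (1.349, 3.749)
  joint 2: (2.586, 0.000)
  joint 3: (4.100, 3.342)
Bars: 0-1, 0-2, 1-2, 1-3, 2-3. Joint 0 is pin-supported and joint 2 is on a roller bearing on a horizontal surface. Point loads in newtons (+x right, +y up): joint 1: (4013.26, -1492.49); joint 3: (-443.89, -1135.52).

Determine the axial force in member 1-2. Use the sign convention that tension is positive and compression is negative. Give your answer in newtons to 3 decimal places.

N=4 nodes, M=5 members, R=3 reactions → 2N=8, M+R=8
member 0 (0-1): L=3.9843, (cx,cy)=(0.3386,0.9409)
member 1 (0-2): L=2.5860, (cx,cy)=(1.0000,0.0000)
member 2 (1-2): L=3.9478, (cx,cy)=(0.3133,-0.9496)
member 3 (1-3): L=2.7809, (cx,cy)=(0.9892,-0.1464)
member 4 (2-3): L=3.6689, (cx,cy)=(0.4127,0.9109)
solve A·x = −loads:
  F[0-1] = +5521.4645 N (tension)
  F[0-2] = +1699.9277 N (tension)
  F[1-2] = -7052.7962 N (compression)
  F[1-3] = +66.8152 N (tension)
  F[2-3] = -1235.8718 N (compression)
  Rx@0 = -3569.3700 N
  Ry@0 = -5195.3591 N
  Ry@2 = +7823.3691 N

-7052.796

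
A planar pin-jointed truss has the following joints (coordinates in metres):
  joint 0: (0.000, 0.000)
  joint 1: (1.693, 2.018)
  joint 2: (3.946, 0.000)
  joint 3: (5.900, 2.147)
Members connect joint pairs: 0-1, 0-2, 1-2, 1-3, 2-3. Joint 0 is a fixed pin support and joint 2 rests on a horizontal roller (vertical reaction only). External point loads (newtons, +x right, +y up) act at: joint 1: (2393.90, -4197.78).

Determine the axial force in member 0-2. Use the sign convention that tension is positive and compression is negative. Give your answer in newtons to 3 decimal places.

3377.573

N=4 nodes, M=5 members, R=3 reactions → 2N=8, M+R=8
member 0 (0-1): L=2.6341, (cx,cy)=(0.6427,0.7661)
member 1 (0-2): L=3.9460, (cx,cy)=(1.0000,0.0000)
member 2 (1-2): L=3.0246, (cx,cy)=(0.7449,-0.6672)
member 3 (1-3): L=4.2090, (cx,cy)=(0.9995,0.0306)
member 4 (2-3): L=2.9031, (cx,cy)=(0.6731,0.7396)
solve A·x = −loads:
  F[0-1] = -1530.4845 N (compression)
  F[0-2] = +3377.5732 N (tension)
  F[1-2] = -4534.3449 N (compression)
  F[1-3] = -0.0000 N (compression)
  F[2-3] = +0.0000 N (tension)
  Rx@0 = -2393.9000 N
  Ry@0 = +1172.5059 N
  Ry@2 = +3025.2741 N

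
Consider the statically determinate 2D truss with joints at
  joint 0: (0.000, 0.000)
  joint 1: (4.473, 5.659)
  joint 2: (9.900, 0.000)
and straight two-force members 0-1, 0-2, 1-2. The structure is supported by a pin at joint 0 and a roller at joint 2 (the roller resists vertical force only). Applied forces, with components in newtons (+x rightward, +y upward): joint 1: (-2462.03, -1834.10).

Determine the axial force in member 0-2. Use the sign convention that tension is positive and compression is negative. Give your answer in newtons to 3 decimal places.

N=3 nodes, M=3 members, R=3 reactions → 2N=6, M+R=6
member 0 (0-1): L=7.2133, (cx,cy)=(0.6201,0.7845)
member 1 (0-2): L=9.9000, (cx,cy)=(1.0000,0.0000)
member 2 (1-2): L=7.8407, (cx,cy)=(0.6922,-0.7217)
solve A·x = −loads:
  F[0-1] = -3075.4529 N (compression)
  F[0-2] = -554.9334 N (compression)
  F[1-2] = +801.7446 N (tension)
  Rx@0 = +2462.0300 N
  Ry@0 = +2412.7564 N
  Ry@2 = -578.6564 N

-554.933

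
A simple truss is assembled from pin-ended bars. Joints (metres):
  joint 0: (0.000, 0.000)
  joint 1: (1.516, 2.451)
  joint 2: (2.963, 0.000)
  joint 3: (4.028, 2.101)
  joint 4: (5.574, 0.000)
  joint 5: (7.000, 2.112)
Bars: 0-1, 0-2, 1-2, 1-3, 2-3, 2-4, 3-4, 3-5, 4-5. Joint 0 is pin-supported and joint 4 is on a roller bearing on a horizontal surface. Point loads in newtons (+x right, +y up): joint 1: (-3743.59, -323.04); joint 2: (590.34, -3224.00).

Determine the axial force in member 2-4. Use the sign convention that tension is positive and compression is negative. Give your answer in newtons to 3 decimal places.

N=6 nodes, M=9 members, R=3 reactions → 2N=12, M+R=12
member 0 (0-1): L=2.8820, (cx,cy)=(0.5260,0.8505)
member 1 (0-2): L=2.9630, (cx,cy)=(1.0000,0.0000)
member 2 (1-2): L=2.8463, (cx,cy)=(0.5084,-0.8611)
member 3 (1-3): L=2.5363, (cx,cy)=(0.9904,-0.1380)
member 4 (2-3): L=2.3555, (cx,cy)=(0.4521,0.8920)
member 5 (2-4): L=2.6110, (cx,cy)=(1.0000,0.0000)
member 6 (3-4): L=2.6085, (cx,cy)=(0.5927,-0.8054)
member 7 (3-5): L=2.9720, (cx,cy)=(1.0000,0.0037)
member 8 (4-5): L=2.5483, (cx,cy)=(0.5596,0.8288)
solve A·x = −loads:
  F[0-1] = -3987.8362 N (compression)
  F[0-2] = -1055.5204 N (compression)
  F[1-2] = +3592.5236 N (tension)
  F[1-3] = -182.2722 N (compression)
  F[2-3] = +146.1657 N (tension)
  F[2-4] = +114.4422 N (tension)
  F[3-4] = -193.0941 N (compression)
  F[3-5] = -0.0000 N (compression)
  F[4-5] = +0.0000 N (tension)
  Rx@0 = +3153.2500 N
  Ry@0 = +3391.5141 N
  Ry@4 = +155.5259 N

114.442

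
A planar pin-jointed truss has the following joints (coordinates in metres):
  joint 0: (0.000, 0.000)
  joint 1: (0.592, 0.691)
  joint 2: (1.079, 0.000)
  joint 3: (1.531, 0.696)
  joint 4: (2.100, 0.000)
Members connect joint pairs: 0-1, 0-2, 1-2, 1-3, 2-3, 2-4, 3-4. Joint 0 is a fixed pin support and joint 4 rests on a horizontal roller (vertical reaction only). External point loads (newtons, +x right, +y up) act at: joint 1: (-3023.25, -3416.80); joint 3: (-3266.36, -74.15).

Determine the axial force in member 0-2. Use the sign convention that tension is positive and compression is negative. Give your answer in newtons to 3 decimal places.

-2390.603

N=5 nodes, M=7 members, R=3 reactions → 2N=10, M+R=10
member 0 (0-1): L=0.9099, (cx,cy)=(0.6506,0.7594)
member 1 (0-2): L=1.0790, (cx,cy)=(1.0000,0.0000)
member 2 (1-2): L=0.8454, (cx,cy)=(0.5761,-0.8174)
member 3 (1-3): L=0.9390, (cx,cy)=(1.0000,0.0053)
member 4 (2-3): L=0.8299, (cx,cy)=(0.5446,0.8387)
member 5 (2-4): L=1.0210, (cx,cy)=(1.0000,0.0000)
member 6 (3-4): L=0.8990, (cx,cy)=(0.6329,-0.7742)
solve A·x = −loads:
  F[0-1] = -5992.8455 N (compression)
  F[0-2] = -2390.6028 N (compression)
  F[1-2] = +1376.7546 N (tension)
  F[1-3] = -1668.9007 N (compression)
  F[2-3] = -1341.8377 N (compression)
  F[2-4] = -866.6517 N (compression)
  F[3-4] = +1369.2589 N (tension)
  Rx@0 = +6289.6100 N
  Ry@0 = +4551.0372 N
  Ry@4 = -1060.0872 N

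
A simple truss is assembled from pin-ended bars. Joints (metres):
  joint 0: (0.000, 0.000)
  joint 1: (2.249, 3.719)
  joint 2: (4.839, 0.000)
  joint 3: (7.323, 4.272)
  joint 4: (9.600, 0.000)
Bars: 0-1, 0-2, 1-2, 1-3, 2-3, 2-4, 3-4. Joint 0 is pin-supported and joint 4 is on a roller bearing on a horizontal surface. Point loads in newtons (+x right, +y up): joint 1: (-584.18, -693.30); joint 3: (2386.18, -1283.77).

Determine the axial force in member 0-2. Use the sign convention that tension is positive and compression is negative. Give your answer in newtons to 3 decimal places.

1801.899

N=5 nodes, M=7 members, R=3 reactions → 2N=10, M+R=10
member 0 (0-1): L=4.3461, (cx,cy)=(0.5175,0.8557)
member 1 (0-2): L=4.8390, (cx,cy)=(1.0000,0.0000)
member 2 (1-2): L=4.5320, (cx,cy)=(0.5715,-0.8206)
member 3 (1-3): L=5.1040, (cx,cy)=(0.9941,0.1083)
member 4 (2-3): L=4.9417, (cx,cy)=(0.5027,0.8645)
member 5 (2-4): L=4.7610, (cx,cy)=(1.0000,0.0000)
member 6 (3-4): L=4.8409, (cx,cy)=(0.4704,-0.8825)
solve A·x = −loads:
  F[0-1] = +0.1951 N (tension)
  F[0-2] = +1801.8990 N (tension)
  F[1-2] = -713.3228 N (compression)
  F[1-3] = +997.8124 N (tension)
  F[2-3] = +677.1201 N (tension)
  F[2-4] = +1053.8784 N (tension)
  F[3-4] = -2240.5637 N (compression)
  Rx@0 = -1802.0000 N
  Ry@0 = -0.1670 N
  Ry@4 = +1977.2370 N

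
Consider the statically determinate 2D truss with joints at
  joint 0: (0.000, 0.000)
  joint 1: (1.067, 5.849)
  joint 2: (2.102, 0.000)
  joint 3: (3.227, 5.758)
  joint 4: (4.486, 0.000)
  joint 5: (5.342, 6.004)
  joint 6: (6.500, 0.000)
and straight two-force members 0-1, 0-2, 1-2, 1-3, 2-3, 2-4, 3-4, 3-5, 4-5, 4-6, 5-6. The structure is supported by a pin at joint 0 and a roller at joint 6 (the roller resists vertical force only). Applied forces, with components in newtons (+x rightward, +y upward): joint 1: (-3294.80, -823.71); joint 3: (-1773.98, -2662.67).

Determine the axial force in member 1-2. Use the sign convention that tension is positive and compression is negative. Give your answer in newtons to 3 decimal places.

5784.431

N=7 nodes, M=11 members, R=3 reactions → 2N=14, M+R=14
member 0 (0-1): L=5.9455, (cx,cy)=(0.1795,0.9838)
member 1 (0-2): L=2.1020, (cx,cy)=(1.0000,0.0000)
member 2 (1-2): L=5.9399, (cx,cy)=(0.1742,-0.9847)
member 3 (1-3): L=2.1619, (cx,cy)=(0.9991,-0.0421)
member 4 (2-3): L=5.8669, (cx,cy)=(0.1918,0.9814)
member 5 (2-4): L=2.3840, (cx,cy)=(1.0000,0.0000)
member 6 (3-4): L=5.8940, (cx,cy)=(0.2136,-0.9769)
member 7 (3-5): L=2.1293, (cx,cy)=(0.9933,0.1155)
member 8 (4-5): L=6.0647, (cx,cy)=(0.1411,0.9900)
member 9 (4-6): L=2.0140, (cx,cy)=(1.0000,0.0000)
member 10 (5-6): L=6.1147, (cx,cy)=(0.1894,-0.9819)
solve A·x = −loads:
  F[0-1] = -6673.8901 N (compression)
  F[0-2] = -3871.0660 N (compression)
  F[1-2] = +5784.4314 N (tension)
  F[1-3] = +1090.1363 N (tension)
  F[2-3] = -5803.6405 N (compression)
  F[2-4] = -1750.2752 N (compression)
  F[3-4] = +3276.9528 N (tension)
  F[3-5] = +1057.3796 N (tension)
  F[4-5] = -3233.6929 N (compression)
  F[4-6] = -593.8816 N (compression)
  F[5-6] = +3135.9065 N (tension)
  Rx@0 = +5068.7800 N
  Ry@0 = +6565.5381 N
  Ry@6 = -3079.1581 N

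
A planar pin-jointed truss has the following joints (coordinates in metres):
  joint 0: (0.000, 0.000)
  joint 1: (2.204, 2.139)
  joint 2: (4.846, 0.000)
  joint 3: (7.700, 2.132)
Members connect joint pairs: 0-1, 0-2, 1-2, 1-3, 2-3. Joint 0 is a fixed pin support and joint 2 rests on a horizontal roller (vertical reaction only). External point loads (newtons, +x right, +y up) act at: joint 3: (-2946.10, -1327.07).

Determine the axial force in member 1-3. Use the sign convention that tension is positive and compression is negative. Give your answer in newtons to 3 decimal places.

-1167.629

N=4 nodes, M=5 members, R=3 reactions → 2N=8, M+R=8
member 0 (0-1): L=3.0713, (cx,cy)=(0.7176,0.6964)
member 1 (0-2): L=4.8460, (cx,cy)=(1.0000,0.0000)
member 2 (1-2): L=3.3993, (cx,cy)=(0.7772,-0.6292)
member 3 (1-3): L=5.4960, (cx,cy)=(1.0000,-0.0013)
member 4 (2-3): L=3.5624, (cx,cy)=(0.8011,0.5985)
solve A·x = −loads:
  F[0-1] = -738.8578 N (compression)
  F[0-2] = -2415.8887 N (compression)
  F[1-2] = +820.1339 N (tension)
  F[1-3] = -1167.6290 N (compression)
  F[2-3] = -2219.9159 N (compression)
  Rx@0 = +2946.1000 N
  Ry@0 = +514.5744 N
  Ry@2 = +812.4956 N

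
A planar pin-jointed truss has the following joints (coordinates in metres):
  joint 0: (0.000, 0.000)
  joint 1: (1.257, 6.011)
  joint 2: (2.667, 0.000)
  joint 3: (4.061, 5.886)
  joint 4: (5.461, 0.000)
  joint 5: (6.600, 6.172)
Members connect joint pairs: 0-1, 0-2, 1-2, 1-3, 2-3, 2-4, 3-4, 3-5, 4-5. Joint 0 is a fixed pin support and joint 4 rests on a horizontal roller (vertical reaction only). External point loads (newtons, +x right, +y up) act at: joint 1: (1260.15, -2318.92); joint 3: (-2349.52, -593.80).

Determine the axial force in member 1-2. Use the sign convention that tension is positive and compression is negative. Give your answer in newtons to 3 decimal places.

N=6 nodes, M=9 members, R=3 reactions → 2N=12, M+R=12
member 0 (0-1): L=6.1410, (cx,cy)=(0.2047,0.9788)
member 1 (0-2): L=2.6670, (cx,cy)=(1.0000,0.0000)
member 2 (1-2): L=6.1742, (cx,cy)=(0.2284,-0.9736)
member 3 (1-3): L=2.8068, (cx,cy)=(0.9990,-0.0445)
member 4 (2-3): L=6.0488, (cx,cy)=(0.2305,0.9731)
member 5 (2-4): L=2.7940, (cx,cy)=(1.0000,0.0000)
member 6 (3-4): L=6.0502, (cx,cy)=(0.2314,-0.9729)
member 7 (3-5): L=2.5551, (cx,cy)=(0.9937,0.1119)
member 8 (4-5): L=6.2762, (cx,cy)=(0.1815,0.9834)
solve A·x = −loads:
  F[0-1] = -3149.3720 N (compression)
  F[0-2] = -444.7282 N (compression)
  F[1-2] = +880.9324 N (tension)
  F[1-3] = -2108.0630 N (compression)
  F[2-3] = -881.3777 N (compression)
  F[2-4] = -40.4279 N (compression)
  F[3-4] = +174.7123 N (tension)
  F[3-5] = +0.0000 N (tension)
  F[4-5] = -0.0000 N (compression)
  Rx@0 = +1089.3700 N
  Ry@0 = +3082.6905 N
  Ry@4 = -169.9705 N

880.932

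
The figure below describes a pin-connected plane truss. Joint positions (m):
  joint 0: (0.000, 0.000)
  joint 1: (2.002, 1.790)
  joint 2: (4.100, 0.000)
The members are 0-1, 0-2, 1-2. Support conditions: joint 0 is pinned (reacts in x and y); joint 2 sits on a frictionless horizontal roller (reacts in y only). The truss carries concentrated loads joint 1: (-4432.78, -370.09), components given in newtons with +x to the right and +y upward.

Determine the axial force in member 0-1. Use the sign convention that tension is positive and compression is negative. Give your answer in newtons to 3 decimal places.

N=3 nodes, M=3 members, R=3 reactions → 2N=6, M+R=6
member 0 (0-1): L=2.6855, (cx,cy)=(0.7455,0.6665)
member 1 (0-2): L=4.1000, (cx,cy)=(1.0000,0.0000)
member 2 (1-2): L=2.7578, (cx,cy)=(0.7607,-0.6491)
solve A·x = −loads:
  F[0-1] = -3187.6333 N (compression)
  F[0-2] = -2056.4791 N (compression)
  F[1-2] = +2703.2644 N (tension)
  Rx@0 = +4432.7800 N
  Ry@0 = +2124.6646 N
  Ry@2 = -1754.5746 N

-3187.633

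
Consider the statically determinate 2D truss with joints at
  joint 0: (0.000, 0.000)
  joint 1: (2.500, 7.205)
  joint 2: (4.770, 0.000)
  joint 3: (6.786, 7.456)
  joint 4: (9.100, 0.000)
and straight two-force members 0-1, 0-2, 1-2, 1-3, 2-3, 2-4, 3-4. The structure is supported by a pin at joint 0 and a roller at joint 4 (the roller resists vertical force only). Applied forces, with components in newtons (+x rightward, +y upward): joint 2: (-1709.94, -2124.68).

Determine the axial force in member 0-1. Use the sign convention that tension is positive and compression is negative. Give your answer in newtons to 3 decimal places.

-1070.104

N=5 nodes, M=7 members, R=3 reactions → 2N=10, M+R=10
member 0 (0-1): L=7.6264, (cx,cy)=(0.3278,0.9447)
member 1 (0-2): L=4.7700, (cx,cy)=(1.0000,0.0000)
member 2 (1-2): L=7.5541, (cx,cy)=(0.3005,-0.9538)
member 3 (1-3): L=4.2933, (cx,cy)=(0.9983,0.0585)
member 4 (2-3): L=7.7237, (cx,cy)=(0.2610,0.9653)
member 5 (2-4): L=4.3300, (cx,cy)=(1.0000,0.0000)
member 6 (3-4): L=7.8068, (cx,cy)=(0.2964,-0.9551)
solve A·x = −loads:
  F[0-1] = -1070.1036 N (compression)
  F[0-2] = -1359.1509 N (compression)
  F[1-2] = +1019.6117 N (tension)
  F[1-3] = -658.3061 N (compression)
  F[2-3] = +1193.5670 N (tension)
  F[2-4] = +345.6432 N (tension)
  F[3-4] = -1166.1089 N (compression)
  Rx@0 = +1709.9400 N
  Ry@0 = +1010.9741 N
  Ry@4 = +1113.7059 N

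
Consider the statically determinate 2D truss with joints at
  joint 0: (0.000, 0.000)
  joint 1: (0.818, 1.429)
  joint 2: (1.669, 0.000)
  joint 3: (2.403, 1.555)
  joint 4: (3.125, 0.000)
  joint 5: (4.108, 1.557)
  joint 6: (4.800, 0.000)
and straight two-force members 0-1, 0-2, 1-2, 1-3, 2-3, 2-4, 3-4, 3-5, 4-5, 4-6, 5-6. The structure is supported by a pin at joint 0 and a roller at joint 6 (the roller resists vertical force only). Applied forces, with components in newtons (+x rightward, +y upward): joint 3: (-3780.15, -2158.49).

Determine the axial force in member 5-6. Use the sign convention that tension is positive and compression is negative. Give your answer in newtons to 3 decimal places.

157.600

N=7 nodes, M=11 members, R=3 reactions → 2N=14, M+R=14
member 0 (0-1): L=1.6466, (cx,cy)=(0.4968,0.8679)
member 1 (0-2): L=1.6690, (cx,cy)=(1.0000,0.0000)
member 2 (1-2): L=1.6632, (cx,cy)=(0.5117,-0.8592)
member 3 (1-3): L=1.5900, (cx,cy)=(0.9969,0.0792)
member 4 (2-3): L=1.7195, (cx,cy)=(0.4269,0.9043)
member 5 (2-4): L=1.4560, (cx,cy)=(1.0000,0.0000)
member 6 (3-4): L=1.7144, (cx,cy)=(0.4211,-0.9070)
member 7 (3-5): L=1.7050, (cx,cy)=(1.0000,0.0012)
member 8 (4-5): L=1.8413, (cx,cy)=(0.5338,0.8456)
member 9 (4-6): L=1.6750, (cx,cy)=(1.0000,0.0000)
member 10 (5-6): L=1.7039, (cx,cy)=(0.4061,-0.9138)
solve A·x = −loads:
  F[0-1] = -2653.0578 N (compression)
  F[0-2] = -2462.1299 N (compression)
  F[1-2] = +2442.3009 N (tension)
  F[1-3] = -2575.7568 N (compression)
  F[2-3] = -2320.4141 N (compression)
  F[2-4] = -221.9993 N (compression)
  F[3-4] = +158.9843 N (tension)
  F[3-5] = +155.0466 N (tension)
  F[4-5] = -170.5327 N (compression)
  F[4-6] = -64.0076 N (compression)
  F[5-6] = +157.6004 N (tension)
  Rx@0 = +3780.1500 N
  Ry@0 = +2302.5070 N
  Ry@6 = -144.0170 N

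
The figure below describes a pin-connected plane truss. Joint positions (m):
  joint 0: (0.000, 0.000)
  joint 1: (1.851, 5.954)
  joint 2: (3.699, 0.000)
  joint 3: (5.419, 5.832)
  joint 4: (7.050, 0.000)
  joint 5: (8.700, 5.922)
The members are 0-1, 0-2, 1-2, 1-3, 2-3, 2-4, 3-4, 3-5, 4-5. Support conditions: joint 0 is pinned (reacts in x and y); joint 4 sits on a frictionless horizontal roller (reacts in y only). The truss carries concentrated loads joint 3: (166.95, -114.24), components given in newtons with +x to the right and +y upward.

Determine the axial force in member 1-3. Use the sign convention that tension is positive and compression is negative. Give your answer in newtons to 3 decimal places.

N=6 nodes, M=9 members, R=3 reactions → 2N=12, M+R=12
member 0 (0-1): L=6.2351, (cx,cy)=(0.2969,0.9549)
member 1 (0-2): L=3.6990, (cx,cy)=(1.0000,0.0000)
member 2 (1-2): L=6.2342, (cx,cy)=(0.2964,-0.9551)
member 3 (1-3): L=3.5701, (cx,cy)=(0.9994,-0.0342)
member 4 (2-3): L=6.0803, (cx,cy)=(0.2829,0.9592)
member 5 (2-4): L=3.3510, (cx,cy)=(1.0000,0.0000)
member 6 (3-4): L=6.0558, (cx,cy)=(0.2693,-0.9630)
member 7 (3-5): L=3.2822, (cx,cy)=(0.9996,0.0274)
member 8 (4-5): L=6.1476, (cx,cy)=(0.2684,0.9633)
solve A·x = −loads:
  F[0-1] = +116.9499 N (tension)
  F[0-2] = +132.2313 N (tension)
  F[1-2] = -119.4438 N (compression)
  F[1-3] = +70.1664 N (tension)
  F[2-3] = +118.9331 N (tension)
  F[2-4] = +63.1810 N (tension)
  F[3-4] = -234.5860 N (compression)
  F[3-5] = -0.0000 N (tension)
  F[4-5] = +0.0000 N (tension)
  Rx@0 = -166.9500 N
  Ry@0 = -111.6776 N
  Ry@4 = +225.9176 N

70.166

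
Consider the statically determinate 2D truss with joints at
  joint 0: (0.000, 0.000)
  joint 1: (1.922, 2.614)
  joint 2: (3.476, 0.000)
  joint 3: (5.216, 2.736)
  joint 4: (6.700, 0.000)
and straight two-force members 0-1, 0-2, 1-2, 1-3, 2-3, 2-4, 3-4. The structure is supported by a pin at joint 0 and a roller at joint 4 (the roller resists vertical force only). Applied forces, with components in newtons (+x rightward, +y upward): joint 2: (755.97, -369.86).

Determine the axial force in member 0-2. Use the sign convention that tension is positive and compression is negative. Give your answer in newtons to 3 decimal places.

N=5 nodes, M=7 members, R=3 reactions → 2N=10, M+R=10
member 0 (0-1): L=3.2445, (cx,cy)=(0.5924,0.8057)
member 1 (0-2): L=3.4760, (cx,cy)=(1.0000,0.0000)
member 2 (1-2): L=3.0410, (cx,cy)=(0.5110,-0.8596)
member 3 (1-3): L=3.2963, (cx,cy)=(0.9993,0.0370)
member 4 (2-3): L=3.2424, (cx,cy)=(0.5366,0.8438)
member 5 (2-4): L=3.2240, (cx,cy)=(1.0000,0.0000)
member 6 (3-4): L=3.1125, (cx,cy)=(0.4768,-0.8790)
solve A·x = −loads:
  F[0-1] = -220.9052 N (compression)
  F[0-2] = +886.8295 N (tension)
  F[1-2] = +197.0718 N (tension)
  F[1-3] = -231.7239 N (compression)
  F[2-3] = +237.5667 N (tension)
  F[2-4] = +104.0783 N (tension)
  F[3-4] = -218.2942 N (compression)
  Rx@0 = -755.9700 N
  Ry@0 = +177.9744 N
  Ry@4 = +191.8856 N

886.830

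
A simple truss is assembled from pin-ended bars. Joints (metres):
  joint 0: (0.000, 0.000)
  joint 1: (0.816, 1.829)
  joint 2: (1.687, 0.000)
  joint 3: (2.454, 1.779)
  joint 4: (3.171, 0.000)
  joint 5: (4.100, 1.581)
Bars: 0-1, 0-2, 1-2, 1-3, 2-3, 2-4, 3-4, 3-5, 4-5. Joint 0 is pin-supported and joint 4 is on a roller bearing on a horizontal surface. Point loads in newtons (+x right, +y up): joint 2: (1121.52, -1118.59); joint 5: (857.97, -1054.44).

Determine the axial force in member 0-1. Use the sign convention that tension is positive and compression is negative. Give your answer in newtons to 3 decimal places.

N=6 nodes, M=9 members, R=3 reactions → 2N=12, M+R=12
member 0 (0-1): L=2.0028, (cx,cy)=(0.4074,0.9132)
member 1 (0-2): L=1.6870, (cx,cy)=(1.0000,0.0000)
member 2 (1-2): L=2.0258, (cx,cy)=(0.4300,-0.9029)
member 3 (1-3): L=1.6388, (cx,cy)=(0.9995,-0.0305)
member 4 (2-3): L=1.9373, (cx,cy)=(0.3959,0.9183)
member 5 (2-4): L=1.4840, (cx,cy)=(1.0000,0.0000)
member 6 (3-4): L=1.9181, (cx,cy)=(0.3738,-0.9275)
member 7 (3-5): L=1.6579, (cx,cy)=(0.9928,-0.1194)
member 8 (4-5): L=1.8337, (cx,cy)=(0.5066,0.8622)
solve A·x = −loads:
  F[0-1] = +233.4493 N (tension)
  F[0-2] = +1884.3745 N (tension)
  F[1-2] = -242.8804 N (compression)
  F[1-3] = +199.6355 N (tension)
  F[2-3] = +1456.9222 N (tension)
  F[2-4] = +81.6146 N (tension)
  F[3-4] = -1614.8615 N (compression)
  F[3-5] = +1389.9658 N (tension)
  F[4-5] = -1030.4615 N (compression)
  Rx@0 = -1979.4900 N
  Ry@0 = -213.1939 N
  Ry@4 = +2386.2239 N

233.449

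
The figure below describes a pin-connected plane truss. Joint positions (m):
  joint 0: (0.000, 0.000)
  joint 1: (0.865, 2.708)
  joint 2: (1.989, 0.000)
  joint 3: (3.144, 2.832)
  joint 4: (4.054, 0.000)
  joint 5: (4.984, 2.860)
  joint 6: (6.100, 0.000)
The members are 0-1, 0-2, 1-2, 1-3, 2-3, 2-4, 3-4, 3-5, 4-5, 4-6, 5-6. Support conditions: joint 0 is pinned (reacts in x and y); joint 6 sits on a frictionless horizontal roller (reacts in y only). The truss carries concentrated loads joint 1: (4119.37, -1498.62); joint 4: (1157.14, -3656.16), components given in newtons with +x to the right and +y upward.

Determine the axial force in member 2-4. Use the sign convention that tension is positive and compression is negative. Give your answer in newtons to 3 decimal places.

N=7 nodes, M=11 members, R=3 reactions → 2N=14, M+R=14
member 0 (0-1): L=2.8428, (cx,cy)=(0.3043,0.9526)
member 1 (0-2): L=1.9890, (cx,cy)=(1.0000,0.0000)
member 2 (1-2): L=2.9320, (cx,cy)=(0.3834,-0.9236)
member 3 (1-3): L=2.2824, (cx,cy)=(0.9985,0.0543)
member 4 (2-3): L=3.0585, (cx,cy)=(0.3776,0.9260)
member 5 (2-4): L=2.0650, (cx,cy)=(1.0000,0.0000)
member 6 (3-4): L=2.9746, (cx,cy)=(0.3059,-0.9521)
member 7 (3-5): L=1.8402, (cx,cy)=(0.9999,0.0152)
member 8 (4-5): L=3.0074, (cx,cy)=(0.3092,0.9510)
member 9 (4-6): L=2.0460, (cx,cy)=(1.0000,0.0000)
member 10 (5-6): L=3.0700, (cx,cy)=(0.3635,-0.9316)
solve A·x = −loads:
  F[0-1] = -717.7248 N (compression)
  F[0-2] = +5494.8978 N (tension)
  F[1-2] = -1112.7470 N (compression)
  F[1-3] = -3916.9650 N (compression)
  F[2-3] = +1109.9207 N (tension)
  F[2-4] = +4649.1699 N (tension)
  F[3-4] = -907.3442 N (compression)
  F[3-5] = -3214.8254 N (compression)
  F[4-5] = +4752.9688 N (tension)
  F[4-6] = +1744.6621 N (tension)
  F[5-6] = -4799.4237 N (compression)
  Rx@0 = -5276.5100 N
  Ry@0 = +683.6926 N
  Ry@6 = +4471.0874 N

4649.170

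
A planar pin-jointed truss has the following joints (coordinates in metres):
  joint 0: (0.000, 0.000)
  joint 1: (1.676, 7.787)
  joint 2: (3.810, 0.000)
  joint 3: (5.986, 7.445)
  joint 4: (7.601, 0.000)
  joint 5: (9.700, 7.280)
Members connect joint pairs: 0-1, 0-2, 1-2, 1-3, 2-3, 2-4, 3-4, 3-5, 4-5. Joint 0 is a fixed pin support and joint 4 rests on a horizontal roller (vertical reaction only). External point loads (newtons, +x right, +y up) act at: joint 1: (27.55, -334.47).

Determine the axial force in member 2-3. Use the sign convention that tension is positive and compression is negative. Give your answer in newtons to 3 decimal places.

102.045

N=6 nodes, M=9 members, R=3 reactions → 2N=12, M+R=12
member 0 (0-1): L=7.9653, (cx,cy)=(0.2104,0.9776)
member 1 (0-2): L=3.8100, (cx,cy)=(1.0000,0.0000)
member 2 (1-2): L=8.0741, (cx,cy)=(0.2643,-0.9644)
member 3 (1-3): L=4.3235, (cx,cy)=(0.9969,-0.0791)
member 4 (2-3): L=7.7565, (cx,cy)=(0.2805,0.9598)
member 5 (2-4): L=3.7910, (cx,cy)=(1.0000,0.0000)
member 6 (3-4): L=7.6182, (cx,cy)=(0.2120,-0.9773)
member 7 (3-5): L=3.7177, (cx,cy)=(0.9990,-0.0444)
member 8 (4-5): L=7.5766, (cx,cy)=(0.2770,0.9609)
solve A·x = −loads:
  F[0-1] = -237.8202 N (compression)
  F[0-2] = +77.5903 N (tension)
  F[1-2] = -101.5584 N (compression)
  F[1-3] = -50.9077 N (compression)
  F[2-3] = +102.0449 N (tension)
  F[2-4] = +22.1206 N (tension)
  F[3-4] = -104.3456 N (compression)
  F[3-5] = -0.0000 N (compression)
  F[4-5] = +0.0000 N (tension)
  Rx@0 = -27.5500 N
  Ry@0 = +232.4961 N
  Ry@4 = +101.9739 N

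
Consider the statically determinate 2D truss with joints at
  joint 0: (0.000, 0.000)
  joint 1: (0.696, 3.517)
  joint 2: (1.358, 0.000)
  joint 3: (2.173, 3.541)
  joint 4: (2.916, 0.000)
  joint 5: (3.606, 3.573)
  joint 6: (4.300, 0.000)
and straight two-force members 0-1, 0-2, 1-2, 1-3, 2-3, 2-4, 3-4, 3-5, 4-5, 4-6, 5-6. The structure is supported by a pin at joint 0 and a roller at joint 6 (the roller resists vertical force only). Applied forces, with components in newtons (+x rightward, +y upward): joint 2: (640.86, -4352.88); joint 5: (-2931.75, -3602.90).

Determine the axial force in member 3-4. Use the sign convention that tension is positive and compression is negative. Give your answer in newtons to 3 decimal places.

N=7 nodes, M=11 members, R=3 reactions → 2N=14, M+R=14
member 0 (0-1): L=3.5852, (cx,cy)=(0.1941,0.9810)
member 1 (0-2): L=1.3580, (cx,cy)=(1.0000,0.0000)
member 2 (1-2): L=3.5788, (cx,cy)=(0.1850,-0.9827)
member 3 (1-3): L=1.4772, (cx,cy)=(0.9999,0.0162)
member 4 (2-3): L=3.6336, (cx,cy)=(0.2243,0.9745)
member 5 (2-4): L=1.5580, (cx,cy)=(1.0000,0.0000)
member 6 (3-4): L=3.6181, (cx,cy)=(0.2054,-0.9787)
member 7 (3-5): L=1.4334, (cx,cy)=(0.9998,0.0223)
member 8 (4-5): L=3.6390, (cx,cy)=(0.1896,0.9819)
member 9 (4-6): L=1.3840, (cx,cy)=(1.0000,0.0000)
member 10 (5-6): L=3.6398, (cx,cy)=(0.1907,-0.9817)
solve A·x = −loads:
  F[0-1] = -6112.0285 N (compression)
  F[0-2] = -1104.3553 N (compression)
  F[1-2] = +6062.8786 N (tension)
  F[1-3] = -2308.3519 N (compression)
  F[2-3] = -1647.3397 N (compression)
  F[2-4] = -254.2100 N (compression)
  F[3-4] = +1610.0096 N (tension)
  F[3-5] = -3008.9147 N (compression)
  F[4-5] = -1604.8087 N (compression)
  F[4-6] = +380.7054 N (tension)
  F[5-6] = -1996.6600 N (compression)
  Rx@0 = +2290.8900 N
  Ry@0 = +5995.7508 N
  Ry@6 = +1960.0292 N

1610.010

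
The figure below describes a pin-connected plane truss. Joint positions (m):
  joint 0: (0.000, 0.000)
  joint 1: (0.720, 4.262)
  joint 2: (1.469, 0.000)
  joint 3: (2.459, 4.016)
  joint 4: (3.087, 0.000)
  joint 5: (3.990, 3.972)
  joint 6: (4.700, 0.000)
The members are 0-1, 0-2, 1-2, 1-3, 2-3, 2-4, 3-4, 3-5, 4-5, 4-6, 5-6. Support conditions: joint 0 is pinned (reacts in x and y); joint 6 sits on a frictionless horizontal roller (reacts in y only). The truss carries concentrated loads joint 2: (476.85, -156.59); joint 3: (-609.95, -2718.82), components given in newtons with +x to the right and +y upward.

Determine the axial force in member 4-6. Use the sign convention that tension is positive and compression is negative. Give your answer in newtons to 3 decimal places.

169.854

N=7 nodes, M=11 members, R=3 reactions → 2N=14, M+R=14
member 0 (0-1): L=4.3224, (cx,cy)=(0.1666,0.9860)
member 1 (0-2): L=1.4690, (cx,cy)=(1.0000,0.0000)
member 2 (1-2): L=4.3273, (cx,cy)=(0.1731,-0.9849)
member 3 (1-3): L=1.7563, (cx,cy)=(0.9901,-0.1401)
member 4 (2-3): L=4.1362, (cx,cy)=(0.2393,0.9709)
member 5 (2-4): L=1.6180, (cx,cy)=(1.0000,0.0000)
member 6 (3-4): L=4.0648, (cx,cy)=(0.1545,-0.9880)
member 7 (3-5): L=1.5316, (cx,cy)=(0.9996,-0.0287)
member 8 (4-5): L=4.0734, (cx,cy)=(0.2217,0.9751)
member 9 (4-6): L=1.6130, (cx,cy)=(1.0000,0.0000)
member 10 (5-6): L=4.0350, (cx,cy)=(0.1760,-0.9844)
solve A·x = −loads:
  F[0-1] = -1952.4648 N (compression)
  F[0-2] = +192.1310 N (tension)
  F[1-2] = +2052.4256 N (tension)
  F[1-3] = -687.2531 N (compression)
  F[2-3] = -1920.6847 N (compression)
  F[2-4] = +530.2417 N (tension)
  F[3-4] = -950.6193 N (compression)
  F[3-5] = -383.5322 N (compression)
  F[4-5] = +963.1707 N (tension)
  F[4-6] = +169.8536 N (tension)
  F[5-6] = -965.2848 N (compression)
  Rx@0 = +133.1000 N
  Ry@0 = +1925.1866 N
  Ry@6 = +950.2234 N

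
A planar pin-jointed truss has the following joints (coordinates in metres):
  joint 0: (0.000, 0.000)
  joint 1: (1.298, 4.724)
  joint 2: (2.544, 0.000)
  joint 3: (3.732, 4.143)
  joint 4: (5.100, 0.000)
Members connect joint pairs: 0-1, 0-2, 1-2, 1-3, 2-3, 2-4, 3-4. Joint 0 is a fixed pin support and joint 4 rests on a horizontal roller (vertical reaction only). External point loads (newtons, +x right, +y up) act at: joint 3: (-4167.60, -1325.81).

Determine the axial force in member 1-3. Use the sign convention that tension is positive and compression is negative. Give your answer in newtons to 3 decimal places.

N=5 nodes, M=7 members, R=3 reactions → 2N=10, M+R=10
member 0 (0-1): L=4.8991, (cx,cy)=(0.2649,0.9643)
member 1 (0-2): L=2.5440, (cx,cy)=(1.0000,0.0000)
member 2 (1-2): L=4.8856, (cx,cy)=(0.2550,-0.9669)
member 3 (1-3): L=2.5024, (cx,cy)=(0.9727,-0.2322)
member 4 (2-3): L=4.3100, (cx,cy)=(0.2756,0.9613)
member 5 (2-4): L=2.5560, (cx,cy)=(1.0000,0.0000)
member 6 (3-4): L=4.3630, (cx,cy)=(0.3135,-0.9496)
solve A·x = −loads:
  F[0-1] = -3879.8461 N (compression)
  F[0-2] = -3139.6436 N (compression)
  F[1-2] = +4399.9242 N (tension)
  F[1-3] = -2210.5075 N (compression)
  F[2-3] = -4425.8789 N (compression)
  F[2-4] = -797.5480 N (compression)
  F[3-4] = +2543.6487 N (tension)
  Rx@0 = +4167.6000 N
  Ry@0 = +3741.1912 N
  Ry@4 = -2415.3812 N

-2210.508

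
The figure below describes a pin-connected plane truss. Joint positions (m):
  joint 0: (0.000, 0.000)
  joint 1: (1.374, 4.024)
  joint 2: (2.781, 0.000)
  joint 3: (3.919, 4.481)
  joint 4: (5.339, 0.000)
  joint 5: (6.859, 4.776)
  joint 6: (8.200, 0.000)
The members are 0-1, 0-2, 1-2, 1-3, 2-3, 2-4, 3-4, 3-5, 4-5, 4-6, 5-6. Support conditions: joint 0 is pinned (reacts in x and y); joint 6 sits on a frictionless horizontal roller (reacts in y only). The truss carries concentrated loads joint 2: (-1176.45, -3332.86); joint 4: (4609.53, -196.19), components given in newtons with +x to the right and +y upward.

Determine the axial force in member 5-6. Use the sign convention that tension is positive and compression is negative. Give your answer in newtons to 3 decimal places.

-1306.716

N=7 nodes, M=11 members, R=3 reactions → 2N=14, M+R=14
member 0 (0-1): L=4.2521, (cx,cy)=(0.3231,0.9464)
member 1 (0-2): L=2.7810, (cx,cy)=(1.0000,0.0000)
member 2 (1-2): L=4.2629, (cx,cy)=(0.3301,-0.9440)
member 3 (1-3): L=2.5857, (cx,cy)=(0.9843,0.1767)
member 4 (2-3): L=4.6232, (cx,cy)=(0.2461,0.9692)
member 5 (2-4): L=2.5580, (cx,cy)=(1.0000,0.0000)
member 6 (3-4): L=4.7006, (cx,cy)=(0.3021,-0.9533)
member 7 (3-5): L=2.9548, (cx,cy)=(0.9950,0.0998)
member 8 (4-5): L=5.0120, (cx,cy)=(0.3033,0.9529)
member 9 (4-6): L=2.8610, (cx,cy)=(1.0000,0.0000)
member 10 (5-6): L=4.9607, (cx,cy)=(0.2703,-0.9628)
solve A·x = −loads:
  F[0-1] = -2399.7208 N (compression)
  F[0-2] = +4208.5104 N (tension)
  F[1-2] = +2124.8815 N (tension)
  F[1-3] = -1500.3841 N (compression)
  F[2-3] = +1369.1818 N (tension)
  F[2-4] = +5749.2736 N (tension)
  F[3-4] = -1195.8604 N (compression)
  F[3-5] = -782.3974 N (compression)
  F[4-5] = +1402.2174 N (tension)
  F[4-6] = +353.2384 N (tension)
  F[5-6] = -1306.7164 N (compression)
  Rx@0 = -3433.0800 N
  Ry@0 = +2270.9839 N
  Ry@6 = +1258.0661 N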